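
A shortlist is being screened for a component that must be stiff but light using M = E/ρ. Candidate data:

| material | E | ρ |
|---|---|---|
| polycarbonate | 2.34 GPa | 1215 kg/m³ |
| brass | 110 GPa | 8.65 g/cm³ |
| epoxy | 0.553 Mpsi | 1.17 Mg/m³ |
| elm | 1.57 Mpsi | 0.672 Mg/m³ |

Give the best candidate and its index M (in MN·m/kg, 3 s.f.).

elm, M = 16.1 MN·m/kg

After converting to SI:
  polycarbonate: E = 2.340 GPa, ρ = 1215 kg/m³
  brass: E = 110.0 GPa, ρ = 8650 kg/m³
  epoxy: E = 3.813 GPa, ρ = 1170 kg/m³
  elm: E = 10.82 GPa, ρ = 672.0 kg/m³
  elm: M = 16.1 MN·m/kg
  brass: M = 12.7 MN·m/kg
  epoxy: M = 3.26 MN·m/kg
  polycarbonate: M = 1.93 MN·m/kg
Elm has the largest M.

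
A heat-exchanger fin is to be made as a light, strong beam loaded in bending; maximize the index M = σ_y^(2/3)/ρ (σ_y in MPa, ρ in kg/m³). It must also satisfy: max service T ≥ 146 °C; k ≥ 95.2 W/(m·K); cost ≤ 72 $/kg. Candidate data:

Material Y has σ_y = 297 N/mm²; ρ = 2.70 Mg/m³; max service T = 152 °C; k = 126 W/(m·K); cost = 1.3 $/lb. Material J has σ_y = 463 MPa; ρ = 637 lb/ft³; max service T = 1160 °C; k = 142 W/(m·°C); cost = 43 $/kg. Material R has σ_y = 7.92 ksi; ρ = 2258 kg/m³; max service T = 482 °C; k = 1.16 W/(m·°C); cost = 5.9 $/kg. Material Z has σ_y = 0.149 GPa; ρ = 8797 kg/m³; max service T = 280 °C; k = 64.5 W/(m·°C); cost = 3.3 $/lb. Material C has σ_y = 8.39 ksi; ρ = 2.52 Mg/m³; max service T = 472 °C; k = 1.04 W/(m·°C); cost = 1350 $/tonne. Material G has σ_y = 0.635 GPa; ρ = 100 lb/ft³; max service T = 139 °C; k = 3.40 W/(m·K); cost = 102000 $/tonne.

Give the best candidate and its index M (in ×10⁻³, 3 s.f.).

material Y, M = 16.5×10⁻³

Screen on constraints: max service T ≥ 146 °C; k ≥ 95.2 W/(m·K); cost ≤ 72 $/kg. Survivors: material Y, material J.
Putting every candidate on a common basis:
  material Y: σ_y = 297.0 MPa, ρ = 2700 kg/m³
  material J: σ_y = 463.0 MPa, ρ = 10200 kg/m³
  material Y: M = 16.5×10⁻³
  material J: M = 5.87×10⁻³
Highest index: material Y.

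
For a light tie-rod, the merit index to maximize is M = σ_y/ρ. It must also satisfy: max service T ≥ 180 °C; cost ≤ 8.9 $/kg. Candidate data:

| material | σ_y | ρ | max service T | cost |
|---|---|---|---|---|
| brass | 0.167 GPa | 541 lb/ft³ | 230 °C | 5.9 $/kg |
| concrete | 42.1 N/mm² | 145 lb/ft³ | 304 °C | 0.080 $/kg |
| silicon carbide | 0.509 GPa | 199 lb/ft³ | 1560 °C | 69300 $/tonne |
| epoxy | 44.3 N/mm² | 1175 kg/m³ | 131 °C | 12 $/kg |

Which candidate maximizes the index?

brass

Screen on constraints: max service T ≥ 180 °C; cost ≤ 8.9 $/kg. Survivors: brass, concrete.
In SI units:
  brass: σ_y = 167.0 MPa, ρ = 8666 kg/m³
  concrete: σ_y = 42.10 MPa, ρ = 2323 kg/m³
  brass: M = 19.3 kN·m/kg
  concrete: M = 18.1 kN·m/kg
Highest index: brass.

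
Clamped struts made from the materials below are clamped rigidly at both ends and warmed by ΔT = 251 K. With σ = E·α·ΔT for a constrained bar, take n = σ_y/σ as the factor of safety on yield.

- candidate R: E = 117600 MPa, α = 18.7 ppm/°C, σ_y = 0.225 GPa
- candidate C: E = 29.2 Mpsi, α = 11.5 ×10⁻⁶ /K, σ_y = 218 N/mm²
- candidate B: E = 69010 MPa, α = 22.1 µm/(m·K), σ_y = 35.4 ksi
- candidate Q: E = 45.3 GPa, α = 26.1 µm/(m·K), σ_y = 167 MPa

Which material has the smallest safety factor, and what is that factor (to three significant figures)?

Converting E to GPa, α to ×10⁻⁶/K, σ_y to MPa, then σ and n for each:
  candidate R: E = 117.6, α = 18.7, σ_y = 225.0 → σ = 552 MPa, n = 0.408
  candidate C: E = 201.3, α = 11.5, σ_y = 218.0 → σ = 581 MPa, n = 0.375
  candidate B: E = 69.01, α = 22.1, σ_y = 244.1 → σ = 383 MPa, n = 0.638
  candidate Q: E = 45.30, α = 26.1, σ_y = 167.0 → σ = 297 MPa, n = 0.563
The minimum is candidate C at n = 0.375.

candidate C, n = 0.375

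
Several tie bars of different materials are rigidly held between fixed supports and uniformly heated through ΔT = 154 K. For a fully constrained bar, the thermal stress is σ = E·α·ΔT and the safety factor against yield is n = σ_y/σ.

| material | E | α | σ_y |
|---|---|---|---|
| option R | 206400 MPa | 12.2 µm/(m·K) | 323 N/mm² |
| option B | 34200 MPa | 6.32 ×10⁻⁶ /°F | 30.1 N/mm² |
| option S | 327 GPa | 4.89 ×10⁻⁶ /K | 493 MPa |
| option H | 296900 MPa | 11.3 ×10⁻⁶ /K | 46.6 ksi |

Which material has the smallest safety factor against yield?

option B

Per material, after unit conversion:
  option R: E = 206.4, α = 12.2, σ_y = 323.0 → σ = 388 MPa, n = 0.833
  option B: E = 34.20, α = 11.4, σ_y = 30.10 → σ = 59.9 MPa, n = 0.502
  option S: E = 327.0, α = 4.89, σ_y = 493.0 → σ = 246 MPa, n = 2.00
  option H: E = 296.9, α = 11.3, σ_y = 321.3 → σ = 517 MPa, n = 0.622
Smallest n: option B with n = 0.502.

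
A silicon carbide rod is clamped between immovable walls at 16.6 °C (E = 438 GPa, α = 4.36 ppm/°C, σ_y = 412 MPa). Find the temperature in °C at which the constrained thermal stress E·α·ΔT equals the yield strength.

232 °C

E·α·ΔT = 412.0 MPa ⇒ ΔT = 412.0 / (438.0×10³ × 4.36×10⁻⁶) = 215.7 K.
T = 16.6 + 215.7 = 232.3 °C.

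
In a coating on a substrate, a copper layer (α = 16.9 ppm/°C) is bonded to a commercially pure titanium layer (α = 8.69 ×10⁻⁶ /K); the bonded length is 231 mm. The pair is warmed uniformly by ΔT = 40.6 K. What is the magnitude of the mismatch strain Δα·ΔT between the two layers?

3.33×10⁻⁴

Δα = |16.9 − 8.69|×10⁻⁶/K = 8.21×10⁻⁶/K.
Mismatch strain = Δα·ΔT = 8.21×10⁻⁶ × 40.6 = 3.33×10⁻⁴.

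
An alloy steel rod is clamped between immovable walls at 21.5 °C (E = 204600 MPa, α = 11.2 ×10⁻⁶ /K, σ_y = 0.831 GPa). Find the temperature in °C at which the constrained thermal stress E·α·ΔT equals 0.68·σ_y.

268 °C

E = 204600 MPa = 204.6 GPa.
σ_y = 0.831 GPa = 831.0 MPa.
E·α·ΔT = 565.1 MPa ⇒ ΔT = 565.1 / (204.6×10³ × 11.2×10⁻⁶) = 246.6 K.
T = 21.5 + 246.6 = 268.1 °C.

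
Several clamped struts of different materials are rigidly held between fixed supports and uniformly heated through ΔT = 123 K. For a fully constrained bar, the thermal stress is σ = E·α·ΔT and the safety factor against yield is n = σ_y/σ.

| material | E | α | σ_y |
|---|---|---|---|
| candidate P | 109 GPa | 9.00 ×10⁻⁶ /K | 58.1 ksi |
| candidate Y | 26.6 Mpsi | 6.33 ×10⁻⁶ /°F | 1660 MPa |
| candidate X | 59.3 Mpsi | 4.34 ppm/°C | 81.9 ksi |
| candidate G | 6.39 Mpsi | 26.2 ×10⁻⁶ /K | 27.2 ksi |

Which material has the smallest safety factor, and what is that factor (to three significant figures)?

candidate G, n = 1.32

Per material, after unit conversion:
  candidate P: E = 109.0, α = 9.00, σ_y = 400.6 → σ = 121 MPa, n = 3.32
  candidate Y: E = 183.4, α = 11.4, σ_y = 1660 → σ = 257 MPa, n = 6.46
  candidate X: E = 408.9, α = 4.34, σ_y = 564.7 → σ = 218 MPa, n = 2.59
  candidate G: E = 44.06, α = 26.2, σ_y = 187.5 → σ = 142 MPa, n = 1.32
Smallest n: candidate G with n = 1.32.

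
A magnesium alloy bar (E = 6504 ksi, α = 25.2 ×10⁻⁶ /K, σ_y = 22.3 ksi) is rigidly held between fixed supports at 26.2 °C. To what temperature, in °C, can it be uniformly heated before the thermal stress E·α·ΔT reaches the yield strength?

E = 6504 ksi = 44.84 GPa.
σ_y = 22.3 ksi = 153.8 MPa.
E·α·ΔT = 153.8 MPa ⇒ ΔT = 153.8 / (44.84×10³ × 25.2×10⁻⁶) = 136.1 K.
T = 26.2 + 136.1 = 162.3 °C.

162 °C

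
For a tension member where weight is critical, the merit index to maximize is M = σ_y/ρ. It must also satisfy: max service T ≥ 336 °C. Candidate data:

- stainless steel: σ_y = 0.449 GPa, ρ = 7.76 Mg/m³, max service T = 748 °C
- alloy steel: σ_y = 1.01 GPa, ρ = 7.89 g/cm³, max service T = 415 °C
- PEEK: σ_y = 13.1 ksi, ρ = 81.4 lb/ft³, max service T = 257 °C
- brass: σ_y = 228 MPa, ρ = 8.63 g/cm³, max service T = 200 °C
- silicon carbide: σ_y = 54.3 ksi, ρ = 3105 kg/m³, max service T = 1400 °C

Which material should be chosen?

Screen on constraints: max service T ≥ 336 °C. Survivors: stainless steel, alloy steel, silicon carbide.
Normalizing units and computing the index:
  stainless steel: σ_y = 449.0 MPa, ρ = 7760 kg/m³
  alloy steel: σ_y = 1010 MPa, ρ = 7890 kg/m³
  silicon carbide: σ_y = 374.4 MPa, ρ = 3105 kg/m³
  alloy steel: M = 128 kN·m/kg
  silicon carbide: M = 121 kN·m/kg
  stainless steel: M = 57.9 kN·m/kg
Highest index: alloy steel.

alloy steel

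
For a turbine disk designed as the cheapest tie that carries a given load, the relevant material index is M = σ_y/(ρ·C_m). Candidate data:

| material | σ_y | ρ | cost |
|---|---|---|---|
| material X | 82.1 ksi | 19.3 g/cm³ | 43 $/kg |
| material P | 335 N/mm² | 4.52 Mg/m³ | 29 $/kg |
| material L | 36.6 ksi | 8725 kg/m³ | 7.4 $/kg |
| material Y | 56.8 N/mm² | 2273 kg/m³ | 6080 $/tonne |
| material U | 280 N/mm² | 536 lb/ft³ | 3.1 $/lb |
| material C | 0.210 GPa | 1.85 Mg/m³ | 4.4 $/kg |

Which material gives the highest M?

material C

After converting to SI:
  material X: σ_y = 566.1 MPa, ρ = 19300 kg/m³, cost = 43.00 $/kg
  material P: σ_y = 335.0 MPa, ρ = 4520 kg/m³, cost = 29.00 $/kg
  material L: σ_y = 252.3 MPa, ρ = 8725 kg/m³, cost = 7.400 $/kg
  material Y: σ_y = 56.80 MPa, ρ = 2273 kg/m³, cost = 6.080 $/kg
  material U: σ_y = 280.0 MPa, ρ = 8586 kg/m³, cost = 6.834 $/kg
  material C: σ_y = 210.0 MPa, ρ = 1850 kg/m³, cost = 4.400 $/kg
  material C: M = 25.8 kN·m per $
  material U: M = 4.77 kN·m per $
  material Y: M = 4.11 kN·m per $
  material L: M = 3.91 kN·m per $
  material P: M = 2.56 kN·m per $
  material X: M = 0.682 kN·m per $
Material C ranks first.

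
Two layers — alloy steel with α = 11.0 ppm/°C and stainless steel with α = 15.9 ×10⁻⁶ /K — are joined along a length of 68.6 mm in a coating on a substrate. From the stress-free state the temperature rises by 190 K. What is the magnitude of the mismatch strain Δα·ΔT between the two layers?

Δα = |11.0 − 15.9|×10⁻⁶/K = 4.90×10⁻⁶/K.
Mismatch strain = Δα·ΔT = 4.90×10⁻⁶ × 190.0 = 9.31×10⁻⁴.

9.31×10⁻⁴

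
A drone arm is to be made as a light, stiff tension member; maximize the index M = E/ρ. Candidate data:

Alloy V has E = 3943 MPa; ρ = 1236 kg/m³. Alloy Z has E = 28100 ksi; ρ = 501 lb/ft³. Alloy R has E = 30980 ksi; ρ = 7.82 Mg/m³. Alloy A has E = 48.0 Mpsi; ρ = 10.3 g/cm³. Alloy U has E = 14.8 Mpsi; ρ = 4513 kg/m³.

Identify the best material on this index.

alloy A

In SI units:
  alloy V: E = 3.943 GPa, ρ = 1236 kg/m³
  alloy Z: E = 193.7 GPa, ρ = 8025 kg/m³
  alloy R: E = 213.6 GPa, ρ = 7820 kg/m³
  alloy A: E = 330.9 GPa, ρ = 10300 kg/m³
  alloy U: E = 102.0 GPa, ρ = 4513 kg/m³
  alloy A: M = 32.1 MN·m/kg
  alloy R: M = 27.3 MN·m/kg
  alloy Z: M = 24.1 MN·m/kg
  alloy U: M = 22.6 MN·m/kg
  alloy V: M = 3.19 MN·m/kg
The maximum is for alloy A.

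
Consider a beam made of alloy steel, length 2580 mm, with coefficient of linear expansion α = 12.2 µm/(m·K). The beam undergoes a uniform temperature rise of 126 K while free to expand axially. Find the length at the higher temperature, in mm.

ΔL = α·L₀·ΔT = 12.2×10⁻⁶ × 2580 mm × 126.0 K = 3.97 mm.
L = L₀ + ΔL = 2580 + 3.97 = 2584.0 mm.

2584.0 mm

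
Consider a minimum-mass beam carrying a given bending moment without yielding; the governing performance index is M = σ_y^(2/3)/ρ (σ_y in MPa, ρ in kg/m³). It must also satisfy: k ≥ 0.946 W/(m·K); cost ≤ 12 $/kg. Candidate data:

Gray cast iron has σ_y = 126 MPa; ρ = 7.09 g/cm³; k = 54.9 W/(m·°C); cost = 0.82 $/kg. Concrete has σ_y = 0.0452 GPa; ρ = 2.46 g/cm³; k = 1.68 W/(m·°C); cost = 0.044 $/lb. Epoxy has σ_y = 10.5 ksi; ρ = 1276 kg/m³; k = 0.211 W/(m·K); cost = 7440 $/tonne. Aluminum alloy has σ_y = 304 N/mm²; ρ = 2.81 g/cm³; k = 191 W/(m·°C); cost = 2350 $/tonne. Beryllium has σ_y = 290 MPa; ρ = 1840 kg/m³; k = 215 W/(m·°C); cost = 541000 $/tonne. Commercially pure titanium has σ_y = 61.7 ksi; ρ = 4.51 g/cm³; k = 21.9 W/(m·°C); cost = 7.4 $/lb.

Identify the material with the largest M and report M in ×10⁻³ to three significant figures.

Screen on constraints: k ≥ 0.946 W/(m·K); cost ≤ 12 $/kg. Survivors: gray cast iron, concrete, aluminum alloy.
Normalizing units and computing the index:
  gray cast iron: σ_y = 126.0 MPa, ρ = 7090 kg/m³
  concrete: σ_y = 45.20 MPa, ρ = 2460 kg/m³
  aluminum alloy: σ_y = 304.0 MPa, ρ = 2810 kg/m³
  aluminum alloy: M = 16.1×10⁻³
  concrete: M = 5.16×10⁻³
  gray cast iron: M = 3.54×10⁻³
Highest index: aluminum alloy.

aluminum alloy, M = 16.1×10⁻³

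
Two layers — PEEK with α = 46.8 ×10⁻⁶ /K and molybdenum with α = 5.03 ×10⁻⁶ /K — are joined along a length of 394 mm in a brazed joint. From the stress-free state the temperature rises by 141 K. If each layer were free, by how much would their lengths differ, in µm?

2320 µm

Δα = |46.8 − 5.03|×10⁻⁶/K = 41.8×10⁻⁶/K.
ΔL_mismatch = Δα·L·ΔT = 41.8×10⁻⁶ × 394.0 mm × 141.0 K = 2320 µm.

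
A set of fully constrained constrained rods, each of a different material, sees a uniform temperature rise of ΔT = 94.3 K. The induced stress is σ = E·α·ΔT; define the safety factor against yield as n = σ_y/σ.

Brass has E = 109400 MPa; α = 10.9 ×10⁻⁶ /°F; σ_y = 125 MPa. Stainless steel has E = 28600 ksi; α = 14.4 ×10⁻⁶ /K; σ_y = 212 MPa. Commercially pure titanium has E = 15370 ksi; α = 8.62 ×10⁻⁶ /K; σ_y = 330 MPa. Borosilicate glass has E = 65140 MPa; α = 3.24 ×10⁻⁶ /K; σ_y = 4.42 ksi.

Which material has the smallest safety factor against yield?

brass

Per material, after unit conversion:
  brass: E = 109.4, α = 19.6, σ_y = 125.0 → σ = 202 MPa, n = 0.618
  stainless steel: E = 197.2, α = 14.4, σ_y = 212.0 → σ = 268 MPa, n = 0.792
  commercially pure titanium: E = 106.0, α = 8.62, σ_y = 330.0 → σ = 86.1 MPa, n = 3.83
  borosilicate glass: E = 65.14, α = 3.24, σ_y = 30.47 → σ = 19.9 MPa, n = 1.53
The minimum is brass at n = 0.618.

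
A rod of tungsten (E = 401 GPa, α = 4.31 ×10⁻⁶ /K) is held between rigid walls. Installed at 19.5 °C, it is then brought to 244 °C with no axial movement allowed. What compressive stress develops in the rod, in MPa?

ΔT = 224.5 K. Constrained thermal stress σ = E·α·ΔT = 401.0×10³ MPa × 4.31×10⁻⁶ × 224.5 = 388 MPa (compressive).

388 MPa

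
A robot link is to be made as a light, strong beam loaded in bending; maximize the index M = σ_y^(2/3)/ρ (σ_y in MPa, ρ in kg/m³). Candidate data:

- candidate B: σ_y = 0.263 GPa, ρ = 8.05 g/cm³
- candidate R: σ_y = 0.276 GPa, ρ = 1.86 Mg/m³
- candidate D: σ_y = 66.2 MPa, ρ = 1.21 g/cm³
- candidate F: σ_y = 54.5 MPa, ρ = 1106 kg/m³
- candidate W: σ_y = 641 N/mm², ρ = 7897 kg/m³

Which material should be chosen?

Putting every candidate on a common basis:
  candidate B: σ_y = 263.0 MPa, ρ = 8050 kg/m³
  candidate R: σ_y = 276.0 MPa, ρ = 1860 kg/m³
  candidate D: σ_y = 66.20 MPa, ρ = 1210 kg/m³
  candidate F: σ_y = 54.50 MPa, ρ = 1106 kg/m³
  candidate W: σ_y = 641.0 MPa, ρ = 7897 kg/m³
  candidate R: M = 22.8×10⁻³
  candidate D: M = 13.5×10⁻³
  candidate F: M = 13.0×10⁻³
  candidate W: M = 9.41×10⁻³
  candidate B: M = 5.10×10⁻³
Candidate R ranks first.

candidate R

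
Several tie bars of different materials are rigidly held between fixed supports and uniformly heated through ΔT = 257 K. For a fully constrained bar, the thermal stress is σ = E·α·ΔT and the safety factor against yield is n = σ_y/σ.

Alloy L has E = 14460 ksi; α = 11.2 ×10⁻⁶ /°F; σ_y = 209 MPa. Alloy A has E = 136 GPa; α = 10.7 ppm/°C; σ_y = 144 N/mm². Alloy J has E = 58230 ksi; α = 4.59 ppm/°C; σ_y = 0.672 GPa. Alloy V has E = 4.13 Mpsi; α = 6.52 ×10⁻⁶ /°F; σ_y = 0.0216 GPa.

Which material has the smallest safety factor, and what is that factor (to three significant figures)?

Per material, after unit conversion:
  alloy L: E = 99.70, α = 20.2, σ_y = 209.0 → σ = 517 MPa, n = 0.405
  alloy A: E = 136.0, α = 10.7, σ_y = 144.0 → σ = 374 MPa, n = 0.385
  alloy J: E = 401.5, α = 4.59, σ_y = 672.0 → σ = 474 MPa, n = 1.42
  alloy V: E = 28.48, α = 11.7, σ_y = 21.60 → σ = 85.9 MPa, n = 0.251
Smallest n: alloy V with n = 0.251.

alloy V, n = 0.251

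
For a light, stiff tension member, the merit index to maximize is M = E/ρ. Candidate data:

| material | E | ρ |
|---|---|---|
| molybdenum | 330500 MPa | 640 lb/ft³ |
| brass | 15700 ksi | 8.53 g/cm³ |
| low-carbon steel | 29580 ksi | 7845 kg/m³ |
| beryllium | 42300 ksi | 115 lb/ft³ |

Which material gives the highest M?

beryllium

Convert each candidate to consistent units, then evaluate M:
  molybdenum: E = 330.5 GPa, ρ = 10250 kg/m³
  brass: E = 108.2 GPa, ρ = 8530 kg/m³
  low-carbon steel: E = 203.9 GPa, ρ = 7845 kg/m³
  beryllium: E = 291.6 GPa, ρ = 1842 kg/m³
  beryllium: M = 158 MN·m/kg
  molybdenum: M = 32.2 MN·m/kg
  low-carbon steel: M = 26.0 MN·m/kg
  brass: M = 12.7 MN·m/kg
Highest index: beryllium.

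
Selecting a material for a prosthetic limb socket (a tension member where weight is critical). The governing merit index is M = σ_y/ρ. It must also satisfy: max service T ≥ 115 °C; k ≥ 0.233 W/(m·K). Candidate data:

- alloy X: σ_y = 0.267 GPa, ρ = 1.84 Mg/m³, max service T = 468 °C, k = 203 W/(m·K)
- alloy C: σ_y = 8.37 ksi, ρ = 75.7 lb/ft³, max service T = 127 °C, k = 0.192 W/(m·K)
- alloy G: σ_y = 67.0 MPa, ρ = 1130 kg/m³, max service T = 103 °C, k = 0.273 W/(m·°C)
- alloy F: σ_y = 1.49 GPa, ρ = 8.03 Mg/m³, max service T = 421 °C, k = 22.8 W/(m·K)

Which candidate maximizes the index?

alloy F

Screen on constraints: max service T ≥ 115 °C; k ≥ 0.233 W/(m·K). Survivors: alloy X, alloy F.
In SI units:
  alloy X: σ_y = 267.0 MPa, ρ = 1840 kg/m³
  alloy F: σ_y = 1490 MPa, ρ = 8030 kg/m³
  alloy F: M = 186 kN·m/kg
  alloy X: M = 145 kN·m/kg
Alloy F has the largest M.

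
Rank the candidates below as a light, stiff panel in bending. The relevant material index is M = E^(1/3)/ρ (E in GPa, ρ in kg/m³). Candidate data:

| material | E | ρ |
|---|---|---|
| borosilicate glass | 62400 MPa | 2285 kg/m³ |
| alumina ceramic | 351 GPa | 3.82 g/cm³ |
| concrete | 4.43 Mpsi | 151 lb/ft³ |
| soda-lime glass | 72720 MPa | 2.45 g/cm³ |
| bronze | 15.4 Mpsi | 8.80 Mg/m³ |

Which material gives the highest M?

alumina ceramic

Putting every candidate on a common basis:
  borosilicate glass: E = 62.40 GPa, ρ = 2285 kg/m³
  alumina ceramic: E = 351.0 GPa, ρ = 3820 kg/m³
  concrete: E = 30.54 GPa, ρ = 2419 kg/m³
  soda-lime glass: E = 72.72 GPa, ρ = 2450 kg/m³
  bronze: E = 106.2 GPa, ρ = 8800 kg/m³
  alumina ceramic: M = 1.85×10⁻³
  borosilicate glass: M = 1.74×10⁻³
  soda-lime glass: M = 1.70×10⁻³
  concrete: M = 1.29×10⁻³
  bronze: M = 0.538×10⁻³
Highest index: alumina ceramic.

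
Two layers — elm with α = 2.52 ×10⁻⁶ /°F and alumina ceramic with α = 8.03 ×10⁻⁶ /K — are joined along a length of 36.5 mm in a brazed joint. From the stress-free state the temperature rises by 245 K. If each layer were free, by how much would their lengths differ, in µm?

31.2 µm

elm: α = 2.52×10⁻⁶/°F × 9/5 = 4.54×10⁻⁶/K.
Δα = |4.54 − 8.03|×10⁻⁶/K = 3.49×10⁻⁶/K.
ΔL_mismatch = Δα·L·ΔT = 3.49×10⁻⁶ × 36.5 mm × 245.0 K = 31.2 µm.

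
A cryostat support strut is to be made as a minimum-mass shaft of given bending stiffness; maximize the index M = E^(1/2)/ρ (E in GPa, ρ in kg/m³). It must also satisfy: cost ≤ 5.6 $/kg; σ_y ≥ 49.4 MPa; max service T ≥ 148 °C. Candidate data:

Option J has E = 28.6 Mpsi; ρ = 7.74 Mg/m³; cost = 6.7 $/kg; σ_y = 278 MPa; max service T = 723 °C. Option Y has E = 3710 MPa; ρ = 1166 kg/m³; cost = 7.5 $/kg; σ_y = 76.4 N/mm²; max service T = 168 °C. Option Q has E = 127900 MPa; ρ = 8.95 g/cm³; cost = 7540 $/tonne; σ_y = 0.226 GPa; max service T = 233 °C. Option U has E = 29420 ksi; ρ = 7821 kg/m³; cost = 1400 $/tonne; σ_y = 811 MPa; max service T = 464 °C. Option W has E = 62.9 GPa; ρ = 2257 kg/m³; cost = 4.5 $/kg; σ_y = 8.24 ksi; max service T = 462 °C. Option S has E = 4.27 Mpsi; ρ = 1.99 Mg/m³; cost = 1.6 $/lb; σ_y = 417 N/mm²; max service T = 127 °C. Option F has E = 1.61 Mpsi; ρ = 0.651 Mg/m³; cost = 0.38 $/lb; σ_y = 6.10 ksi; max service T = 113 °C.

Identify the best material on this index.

option W

Screen on constraints: cost ≤ 5.6 $/kg; σ_y ≥ 49.4 MPa; max service T ≥ 148 °C. Survivors: option U, option W.
Putting every candidate on a common basis:
  option U: E = 202.8 GPa, ρ = 7821 kg/m³
  option W: E = 62.90 GPa, ρ = 2257 kg/m³
  option W: M = 3.51×10⁻³
  option U: M = 1.82×10⁻³
Option W has the largest M.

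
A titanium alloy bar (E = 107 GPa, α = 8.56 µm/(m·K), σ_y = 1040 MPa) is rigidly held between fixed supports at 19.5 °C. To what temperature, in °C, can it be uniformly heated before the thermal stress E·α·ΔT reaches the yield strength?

1150 °C

E·α·ΔT = 1040 MPa ⇒ ΔT = 1040 / (107.0×10³ × 8.56×10⁻⁶) = 1135 K.
T = 19.5 + 1135 = 1155 °C.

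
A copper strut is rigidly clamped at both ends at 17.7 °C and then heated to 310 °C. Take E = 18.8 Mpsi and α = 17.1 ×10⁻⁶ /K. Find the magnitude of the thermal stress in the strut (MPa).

E = 18.8 Mpsi = 129.6 GPa.
ΔT = 292.3 K. Constrained thermal stress σ = E·α·ΔT = 129.6×10³ MPa × 17.1×10⁻⁶ × 292.3 = 648 MPa (compressive).

648 MPa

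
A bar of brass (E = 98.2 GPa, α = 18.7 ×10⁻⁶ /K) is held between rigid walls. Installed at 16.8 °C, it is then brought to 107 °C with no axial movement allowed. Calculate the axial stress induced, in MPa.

166 MPa

ΔT = 90.20 K. Constrained thermal stress σ = E·α·ΔT = 98.20×10³ MPa × 18.7×10⁻⁶ × 90.20 = 166 MPa (compressive).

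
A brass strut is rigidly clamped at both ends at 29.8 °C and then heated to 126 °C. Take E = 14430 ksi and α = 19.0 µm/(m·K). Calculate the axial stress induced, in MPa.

182 MPa

E = 14430 ksi = 99.49 GPa.
ΔT = 96.20 K. Constrained thermal stress σ = E·α·ΔT = 99.49×10³ MPa × 19.0×10⁻⁶ × 96.20 = 182 MPa (compressive).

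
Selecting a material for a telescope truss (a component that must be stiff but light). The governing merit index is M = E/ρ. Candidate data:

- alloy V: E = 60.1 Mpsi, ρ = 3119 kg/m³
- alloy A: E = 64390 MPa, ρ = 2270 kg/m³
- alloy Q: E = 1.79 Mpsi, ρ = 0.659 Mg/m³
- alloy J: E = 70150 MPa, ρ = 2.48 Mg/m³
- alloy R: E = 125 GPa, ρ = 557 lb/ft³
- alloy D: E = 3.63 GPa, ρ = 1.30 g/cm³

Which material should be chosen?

In SI units:
  alloy V: E = 414.4 GPa, ρ = 3119 kg/m³
  alloy A: E = 64.39 GPa, ρ = 2270 kg/m³
  alloy Q: E = 12.34 GPa, ρ = 659.0 kg/m³
  alloy J: E = 70.15 GPa, ρ = 2480 kg/m³
  alloy R: E = 125.0 GPa, ρ = 8922 kg/m³
  alloy D: E = 3.630 GPa, ρ = 1300 kg/m³
  alloy V: M = 133 MN·m/kg
  alloy A: M = 28.4 MN·m/kg
  alloy J: M = 28.3 MN·m/kg
  alloy Q: M = 18.7 MN·m/kg
  alloy R: M = 14.0 MN·m/kg
  alloy D: M = 2.79 MN·m/kg
Alloy V ranks first.

alloy V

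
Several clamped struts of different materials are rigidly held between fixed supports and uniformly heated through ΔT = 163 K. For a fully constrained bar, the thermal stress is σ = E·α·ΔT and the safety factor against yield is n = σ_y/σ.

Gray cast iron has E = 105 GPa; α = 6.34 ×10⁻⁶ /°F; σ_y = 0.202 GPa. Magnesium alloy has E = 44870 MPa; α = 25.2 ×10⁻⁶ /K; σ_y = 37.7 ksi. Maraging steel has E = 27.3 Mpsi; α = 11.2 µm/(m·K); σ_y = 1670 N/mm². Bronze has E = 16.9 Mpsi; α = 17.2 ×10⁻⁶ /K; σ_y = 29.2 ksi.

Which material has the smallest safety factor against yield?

In consistent units (E in GPa, α in ×10⁻⁶/K, σ_y in MPa):
  gray cast iron: E = 105.0, α = 11.4, σ_y = 202.0 → σ = 195 MPa, n = 1.03
  magnesium alloy: E = 44.87, α = 25.2, σ_y = 259.9 → σ = 184 MPa, n = 1.41
  maraging steel: E = 188.2, α = 11.2, σ_y = 1670 → σ = 344 MPa, n = 4.86
  bronze: E = 116.5, α = 17.2, σ_y = 201.3 → σ = 327 MPa, n = 0.616
The minimum is bronze at n = 0.616.

bronze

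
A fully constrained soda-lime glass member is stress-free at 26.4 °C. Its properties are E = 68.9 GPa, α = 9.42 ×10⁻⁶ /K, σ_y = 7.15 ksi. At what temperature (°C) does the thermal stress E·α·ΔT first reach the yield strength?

σ_y = 7.15 ksi = 49.30 MPa.
E·α·ΔT = 49.30 MPa ⇒ ΔT = 49.30 / (68.90×10³ × 9.42×10⁻⁶) = 75.95 K.
T = 26.4 + 75.95 = 102.4 °C.

102 °C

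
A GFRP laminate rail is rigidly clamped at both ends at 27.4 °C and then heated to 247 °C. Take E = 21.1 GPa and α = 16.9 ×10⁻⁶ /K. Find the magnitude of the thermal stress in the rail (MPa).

ΔT = 219.6 K. Constrained thermal stress σ = E·α·ΔT = 21.10×10³ MPa × 16.9×10⁻⁶ × 219.6 = 78.3 MPa (compressive).

78.3 MPa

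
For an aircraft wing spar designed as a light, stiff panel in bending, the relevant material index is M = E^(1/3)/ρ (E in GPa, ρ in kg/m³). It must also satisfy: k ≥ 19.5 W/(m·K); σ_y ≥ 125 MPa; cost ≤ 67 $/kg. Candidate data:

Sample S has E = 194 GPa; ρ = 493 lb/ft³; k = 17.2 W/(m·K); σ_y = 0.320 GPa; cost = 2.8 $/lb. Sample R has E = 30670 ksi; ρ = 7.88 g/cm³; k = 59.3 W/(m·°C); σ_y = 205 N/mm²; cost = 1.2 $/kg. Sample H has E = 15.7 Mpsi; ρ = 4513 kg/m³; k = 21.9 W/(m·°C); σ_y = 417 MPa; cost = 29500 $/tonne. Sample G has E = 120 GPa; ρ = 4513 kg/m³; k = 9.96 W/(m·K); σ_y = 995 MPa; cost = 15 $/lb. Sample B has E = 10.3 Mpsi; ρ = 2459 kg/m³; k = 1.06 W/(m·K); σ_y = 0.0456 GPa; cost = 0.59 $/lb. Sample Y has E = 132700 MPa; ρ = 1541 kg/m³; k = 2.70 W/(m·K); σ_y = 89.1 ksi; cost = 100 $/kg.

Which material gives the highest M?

sample H

Screen on constraints: k ≥ 19.5 W/(m·K); σ_y ≥ 125 MPa; cost ≤ 67 $/kg. Survivors: sample R, sample H.
In SI units:
  sample R: E = 211.5 GPa, ρ = 7880 kg/m³
  sample H: E = 108.2 GPa, ρ = 4513 kg/m³
  sample H: M = 1.06×10⁻³
  sample R: M = 0.756×10⁻³
The maximum is for sample H.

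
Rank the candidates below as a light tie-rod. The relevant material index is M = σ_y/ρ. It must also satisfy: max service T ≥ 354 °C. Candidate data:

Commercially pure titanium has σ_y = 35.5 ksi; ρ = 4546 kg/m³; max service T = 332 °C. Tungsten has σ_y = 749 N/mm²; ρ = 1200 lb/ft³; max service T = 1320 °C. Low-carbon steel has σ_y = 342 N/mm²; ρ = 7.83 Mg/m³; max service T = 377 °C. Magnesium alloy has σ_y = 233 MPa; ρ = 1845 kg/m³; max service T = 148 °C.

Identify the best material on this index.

Screen on constraints: max service T ≥ 354 °C. Survivors: tungsten, low-carbon steel.
Convert each candidate to consistent units, then evaluate M:
  tungsten: σ_y = 749.0 MPa, ρ = 19220 kg/m³
  low-carbon steel: σ_y = 342.0 MPa, ρ = 7830 kg/m³
  low-carbon steel: M = 43.7 kN·m/kg
  tungsten: M = 39.0 kN·m/kg
Low-carbon steel has the largest M.

low-carbon steel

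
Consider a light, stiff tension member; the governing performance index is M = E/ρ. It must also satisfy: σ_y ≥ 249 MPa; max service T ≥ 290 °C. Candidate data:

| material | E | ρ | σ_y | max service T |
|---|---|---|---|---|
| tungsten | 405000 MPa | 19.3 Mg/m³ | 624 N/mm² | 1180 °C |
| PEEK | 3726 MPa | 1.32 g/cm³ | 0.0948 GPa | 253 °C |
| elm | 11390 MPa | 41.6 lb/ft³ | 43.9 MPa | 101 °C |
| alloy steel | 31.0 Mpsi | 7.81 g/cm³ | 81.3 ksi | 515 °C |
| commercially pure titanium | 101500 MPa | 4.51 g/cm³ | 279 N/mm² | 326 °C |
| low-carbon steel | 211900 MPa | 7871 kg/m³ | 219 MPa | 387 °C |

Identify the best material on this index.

alloy steel

Screen on constraints: σ_y ≥ 249 MPa; max service T ≥ 290 °C. Survivors: tungsten, alloy steel, commercially pure titanium.
Convert each candidate to consistent units, then evaluate M:
  tungsten: E = 405.0 GPa, ρ = 19300 kg/m³
  alloy steel: E = 213.7 GPa, ρ = 7810 kg/m³
  commercially pure titanium: E = 101.5 GPa, ρ = 4510 kg/m³
  alloy steel: M = 27.4 MN·m/kg
  commercially pure titanium: M = 22.5 MN·m/kg
  tungsten: M = 21.0 MN·m/kg
The maximum is for alloy steel.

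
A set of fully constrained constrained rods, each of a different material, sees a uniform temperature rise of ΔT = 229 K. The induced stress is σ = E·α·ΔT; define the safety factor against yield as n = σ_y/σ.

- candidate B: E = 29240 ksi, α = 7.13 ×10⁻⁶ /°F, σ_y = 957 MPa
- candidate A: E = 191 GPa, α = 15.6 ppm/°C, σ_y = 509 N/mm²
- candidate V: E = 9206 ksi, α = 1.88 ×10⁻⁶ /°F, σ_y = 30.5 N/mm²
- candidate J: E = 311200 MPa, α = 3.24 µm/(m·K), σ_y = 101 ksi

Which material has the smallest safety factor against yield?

With everything in SI (GPa, ×10⁻⁶/K, MPa):
  candidate B: E = 201.6, α = 12.8, σ_y = 957.0 → σ = 593 MPa, n = 1.62
  candidate A: E = 191.0, α = 15.6, σ_y = 509.0 → σ = 682 MPa, n = 0.746
  candidate V: E = 63.47, α = 3.38, σ_y = 30.50 → σ = 49.2 MPa, n = 0.620
  candidate J: E = 311.2, α = 3.24, σ_y = 696.4 → σ = 231 MPa, n = 3.02
Candidate V has the lowest safety factor, n = 0.620.

candidate V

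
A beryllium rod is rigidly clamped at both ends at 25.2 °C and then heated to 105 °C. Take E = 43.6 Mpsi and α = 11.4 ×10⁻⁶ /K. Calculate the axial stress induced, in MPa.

273 MPa

E = 43.6 Mpsi = 300.6 GPa.
ΔT = 79.80 K. Constrained thermal stress σ = E·α·ΔT = 300.6×10³ MPa × 11.4×10⁻⁶ × 79.80 = 273 MPa (compressive).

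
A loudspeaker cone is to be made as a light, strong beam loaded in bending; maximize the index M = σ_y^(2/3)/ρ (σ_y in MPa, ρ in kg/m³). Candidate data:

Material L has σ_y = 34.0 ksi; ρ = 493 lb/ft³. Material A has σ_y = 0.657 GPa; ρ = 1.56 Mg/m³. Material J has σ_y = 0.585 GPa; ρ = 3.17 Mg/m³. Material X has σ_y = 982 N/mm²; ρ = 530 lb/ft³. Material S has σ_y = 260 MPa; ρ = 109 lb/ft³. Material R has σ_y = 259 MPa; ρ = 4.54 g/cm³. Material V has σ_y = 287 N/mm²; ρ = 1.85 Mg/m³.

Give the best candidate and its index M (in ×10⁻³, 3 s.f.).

In SI units:
  material L: σ_y = 234.4 MPa, ρ = 7897 kg/m³
  material A: σ_y = 657.0 MPa, ρ = 1560 kg/m³
  material J: σ_y = 585.0 MPa, ρ = 3170 kg/m³
  material X: σ_y = 982.0 MPa, ρ = 8490 kg/m³
  material S: σ_y = 260.0 MPa, ρ = 1746 kg/m³
  material R: σ_y = 259.0 MPa, ρ = 4540 kg/m³
  material V: σ_y = 287.0 MPa, ρ = 1850 kg/m³
  material A: M = 48.4×10⁻³
  material V: M = 23.5×10⁻³
  material S: M = 23.3×10⁻³
  material J: M = 22.1×10⁻³
  material X: M = 11.6×10⁻³
  material R: M = 8.95×10⁻³
  material L: M = 4.81×10⁻³
Highest index: material A.

material A, M = 48.4×10⁻³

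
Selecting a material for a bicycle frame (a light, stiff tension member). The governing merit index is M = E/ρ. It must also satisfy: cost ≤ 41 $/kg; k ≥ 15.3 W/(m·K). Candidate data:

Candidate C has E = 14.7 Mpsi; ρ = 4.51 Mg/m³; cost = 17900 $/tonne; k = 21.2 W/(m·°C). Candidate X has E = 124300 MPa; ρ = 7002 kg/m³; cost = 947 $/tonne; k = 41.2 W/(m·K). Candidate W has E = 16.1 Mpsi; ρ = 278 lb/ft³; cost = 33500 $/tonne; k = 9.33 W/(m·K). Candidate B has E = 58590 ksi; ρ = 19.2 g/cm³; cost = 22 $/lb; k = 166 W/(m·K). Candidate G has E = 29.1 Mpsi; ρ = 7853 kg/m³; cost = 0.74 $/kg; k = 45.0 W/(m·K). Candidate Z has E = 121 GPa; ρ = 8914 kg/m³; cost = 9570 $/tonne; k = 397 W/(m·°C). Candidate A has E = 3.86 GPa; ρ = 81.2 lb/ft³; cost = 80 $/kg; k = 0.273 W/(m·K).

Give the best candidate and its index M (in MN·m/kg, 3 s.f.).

Screen on constraints: cost ≤ 41 $/kg; k ≥ 15.3 W/(m·K). Survivors: candidate C, candidate X, candidate G, candidate Z.
Normalizing units and computing the index:
  candidate C: E = 101.4 GPa, ρ = 4510 kg/m³
  candidate X: E = 124.3 GPa, ρ = 7002 kg/m³
  candidate G: E = 200.6 GPa, ρ = 7853 kg/m³
  candidate Z: E = 121.0 GPa, ρ = 8914 kg/m³
  candidate G: M = 25.5 MN·m/kg
  candidate C: M = 22.5 MN·m/kg
  candidate X: M = 17.8 MN·m/kg
  candidate Z: M = 13.6 MN·m/kg
The maximum is for candidate G.

candidate G, M = 25.5 MN·m/kg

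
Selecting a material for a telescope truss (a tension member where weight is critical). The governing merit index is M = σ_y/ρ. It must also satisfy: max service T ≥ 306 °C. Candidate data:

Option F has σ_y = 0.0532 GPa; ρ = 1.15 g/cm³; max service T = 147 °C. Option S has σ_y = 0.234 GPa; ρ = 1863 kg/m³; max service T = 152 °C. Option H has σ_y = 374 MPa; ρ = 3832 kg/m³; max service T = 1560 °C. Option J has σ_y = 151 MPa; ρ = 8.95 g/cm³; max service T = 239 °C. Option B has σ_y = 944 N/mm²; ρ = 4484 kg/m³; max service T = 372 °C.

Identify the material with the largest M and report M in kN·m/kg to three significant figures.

option B, M = 211 kN·m/kg

Screen on constraints: max service T ≥ 306 °C. Survivors: option H, option B.
Convert each candidate to consistent units, then evaluate M:
  option H: σ_y = 374.0 MPa, ρ = 3832 kg/m³
  option B: σ_y = 944.0 MPa, ρ = 4484 kg/m³
  option B: M = 211 kN·m/kg
  option H: M = 97.6 kN·m/kg
Option B ranks first.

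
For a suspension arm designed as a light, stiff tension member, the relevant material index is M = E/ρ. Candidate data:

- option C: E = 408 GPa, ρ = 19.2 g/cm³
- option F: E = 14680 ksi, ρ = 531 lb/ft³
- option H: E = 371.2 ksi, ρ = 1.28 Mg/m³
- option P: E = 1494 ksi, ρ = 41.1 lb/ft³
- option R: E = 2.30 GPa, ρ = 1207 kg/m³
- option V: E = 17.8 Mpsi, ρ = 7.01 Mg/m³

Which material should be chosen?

option C

Convert each candidate to consistent units, then evaluate M:
  option C: E = 408.0 GPa, ρ = 19200 kg/m³
  option F: E = 101.2 GPa, ρ = 8506 kg/m³
  option H: E = 2.559 GPa, ρ = 1280 kg/m³
  option P: E = 10.30 GPa, ρ = 658.4 kg/m³
  option R: E = 2.300 GPa, ρ = 1207 kg/m³
  option V: E = 122.7 GPa, ρ = 7010 kg/m³
  option C: M = 21.2 MN·m/kg
  option V: M = 17.5 MN·m/kg
  option P: M = 15.6 MN·m/kg
  option F: M = 11.9 MN·m/kg
  option H: M = 2.00 MN·m/kg
  option R: M = 1.91 MN·m/kg
The maximum is for option C.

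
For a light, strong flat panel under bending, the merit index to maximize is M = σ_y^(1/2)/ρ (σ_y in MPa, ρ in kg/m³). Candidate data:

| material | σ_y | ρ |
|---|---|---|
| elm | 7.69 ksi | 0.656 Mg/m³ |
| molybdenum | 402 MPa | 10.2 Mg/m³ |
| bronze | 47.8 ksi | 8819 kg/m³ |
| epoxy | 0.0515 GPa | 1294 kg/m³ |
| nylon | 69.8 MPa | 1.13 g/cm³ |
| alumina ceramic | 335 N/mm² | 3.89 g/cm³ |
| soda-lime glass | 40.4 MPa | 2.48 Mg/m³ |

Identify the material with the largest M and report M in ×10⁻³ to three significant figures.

Putting every candidate on a common basis:
  elm: σ_y = 53.02 MPa, ρ = 656.0 kg/m³
  molybdenum: σ_y = 402.0 MPa, ρ = 10200 kg/m³
  bronze: σ_y = 329.6 MPa, ρ = 8819 kg/m³
  epoxy: σ_y = 51.50 MPa, ρ = 1294 kg/m³
  nylon: σ_y = 69.80 MPa, ρ = 1130 kg/m³
  alumina ceramic: σ_y = 335.0 MPa, ρ = 3890 kg/m³
  soda-lime glass: σ_y = 40.40 MPa, ρ = 2480 kg/m³
  elm: M = 11.1×10⁻³
  nylon: M = 7.39×10⁻³
  epoxy: M = 5.55×10⁻³
  alumina ceramic: M = 4.71×10⁻³
  soda-lime glass: M = 2.56×10⁻³
  bronze: M = 2.06×10⁻³
  molybdenum: M = 1.97×10⁻³
Highest index: elm.

elm, M = 11.1×10⁻³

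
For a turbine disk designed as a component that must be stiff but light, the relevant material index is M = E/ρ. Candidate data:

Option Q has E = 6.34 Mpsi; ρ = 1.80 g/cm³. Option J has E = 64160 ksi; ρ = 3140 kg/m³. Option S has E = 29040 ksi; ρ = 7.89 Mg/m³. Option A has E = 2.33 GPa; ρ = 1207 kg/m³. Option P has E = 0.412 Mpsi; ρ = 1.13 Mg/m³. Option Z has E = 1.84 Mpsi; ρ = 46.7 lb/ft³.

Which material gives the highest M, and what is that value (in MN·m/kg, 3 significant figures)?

In SI units:
  option Q: E = 43.71 GPa, ρ = 1800 kg/m³
  option J: E = 442.4 GPa, ρ = 3140 kg/m³
  option S: E = 200.2 GPa, ρ = 7890 kg/m³
  option A: E = 2.330 GPa, ρ = 1207 kg/m³
  option P: E = 2.841 GPa, ρ = 1130 kg/m³
  option Z: E = 12.69 GPa, ρ = 748.1 kg/m³
  option J: M = 141 MN·m/kg
  option S: M = 25.4 MN·m/kg
  option Q: M = 24.3 MN·m/kg
  option Z: M = 17.0 MN·m/kg
  option P: M = 2.51 MN·m/kg
  option A: M = 1.93 MN·m/kg
The maximum is for option J.

option J, M = 141 MN·m/kg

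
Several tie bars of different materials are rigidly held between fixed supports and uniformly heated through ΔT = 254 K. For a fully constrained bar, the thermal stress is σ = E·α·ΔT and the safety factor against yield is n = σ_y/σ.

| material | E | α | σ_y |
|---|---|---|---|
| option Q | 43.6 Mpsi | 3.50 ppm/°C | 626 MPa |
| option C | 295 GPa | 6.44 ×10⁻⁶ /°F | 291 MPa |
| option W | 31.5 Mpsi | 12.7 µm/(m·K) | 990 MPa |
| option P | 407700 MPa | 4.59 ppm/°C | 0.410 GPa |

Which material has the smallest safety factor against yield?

In consistent units (E in GPa, α in ×10⁻⁶/K, σ_y in MPa):
  option Q: E = 300.6, α = 3.50, σ_y = 626.0 → σ = 267 MPa, n = 2.34
  option C: E = 295.0, α = 11.6, σ_y = 291.0 → σ = 869 MPa, n = 0.335
  option W: E = 217.2, α = 12.7, σ_y = 990.0 → σ = 701 MPa, n = 1.41
  option P: E = 407.7, α = 4.59, σ_y = 410.0 → σ = 475 MPa, n = 0.863
The minimum is option C at n = 0.335.

option C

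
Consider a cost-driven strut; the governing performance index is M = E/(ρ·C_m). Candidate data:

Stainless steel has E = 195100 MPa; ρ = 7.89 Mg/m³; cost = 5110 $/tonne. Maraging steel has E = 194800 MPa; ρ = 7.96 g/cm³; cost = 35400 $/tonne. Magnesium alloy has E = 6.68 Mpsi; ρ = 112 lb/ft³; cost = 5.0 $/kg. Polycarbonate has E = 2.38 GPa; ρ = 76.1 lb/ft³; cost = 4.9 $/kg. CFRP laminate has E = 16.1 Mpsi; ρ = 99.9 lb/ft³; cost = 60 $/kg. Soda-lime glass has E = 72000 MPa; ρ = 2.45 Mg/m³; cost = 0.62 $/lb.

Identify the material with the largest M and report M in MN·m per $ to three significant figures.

soda-lime glass, M = 21.5 MN·m per $

Normalizing units and computing the index:
  stainless steel: E = 195.1 GPa, ρ = 7890 kg/m³, cost = 5.110 $/kg
  maraging steel: E = 194.8 GPa, ρ = 7960 kg/m³, cost = 35.40 $/kg
  magnesium alloy: E = 46.06 GPa, ρ = 1794 kg/m³, cost = 5.000 $/kg
  polycarbonate: E = 2.380 GPa, ρ = 1219 kg/m³, cost = 4.900 $/kg
  CFRP laminate: E = 111.0 GPa, ρ = 1600 kg/m³, cost = 60.00 $/kg
  soda-lime glass: E = 72.00 GPa, ρ = 2450 kg/m³, cost = 1.367 $/kg
  soda-lime glass: M = 21.5 MN·m per $
  magnesium alloy: M = 5.13 MN·m per $
  stainless steel: M = 4.84 MN·m per $
  CFRP laminate: M = 1.16 MN·m per $
  maraging steel: M = 0.691 MN·m per $
  polycarbonate: M = 0.398 MN·m per $
Highest index: soda-lime glass.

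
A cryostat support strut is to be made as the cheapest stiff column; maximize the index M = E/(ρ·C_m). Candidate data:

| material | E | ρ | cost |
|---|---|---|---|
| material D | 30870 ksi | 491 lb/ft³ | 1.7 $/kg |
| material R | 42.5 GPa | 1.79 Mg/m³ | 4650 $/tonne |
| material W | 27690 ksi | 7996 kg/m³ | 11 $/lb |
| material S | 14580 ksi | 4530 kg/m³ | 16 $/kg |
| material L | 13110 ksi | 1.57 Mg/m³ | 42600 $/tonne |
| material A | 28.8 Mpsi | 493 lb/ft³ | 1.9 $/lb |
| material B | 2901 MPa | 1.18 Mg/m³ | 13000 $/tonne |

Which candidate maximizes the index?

material D

Convert each candidate to consistent units, then evaluate M:
  material D: E = 212.8 GPa, ρ = 7865 kg/m³, cost = 1.700 $/kg
  material R: E = 42.50 GPa, ρ = 1790 kg/m³, cost = 4.650 $/kg
  material W: E = 190.9 GPa, ρ = 7996 kg/m³, cost = 24.25 $/kg
  material S: E = 100.5 GPa, ρ = 4530 kg/m³, cost = 16.00 $/kg
  material L: E = 90.39 GPa, ρ = 1570 kg/m³, cost = 42.60 $/kg
  material A: E = 198.6 GPa, ρ = 7897 kg/m³, cost = 4.189 $/kg
  material B: E = 2.901 GPa, ρ = 1180 kg/m³, cost = 13.00 $/kg
  material D: M = 15.9 MN·m per $
  material A: M = 6.00 MN·m per $
  material R: M = 5.11 MN·m per $
  material S: M = 1.39 MN·m per $
  material L: M = 1.35 MN·m per $
  material W: M = 0.985 MN·m per $
  material B: M = 0.189 MN·m per $
Material D ranks first.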